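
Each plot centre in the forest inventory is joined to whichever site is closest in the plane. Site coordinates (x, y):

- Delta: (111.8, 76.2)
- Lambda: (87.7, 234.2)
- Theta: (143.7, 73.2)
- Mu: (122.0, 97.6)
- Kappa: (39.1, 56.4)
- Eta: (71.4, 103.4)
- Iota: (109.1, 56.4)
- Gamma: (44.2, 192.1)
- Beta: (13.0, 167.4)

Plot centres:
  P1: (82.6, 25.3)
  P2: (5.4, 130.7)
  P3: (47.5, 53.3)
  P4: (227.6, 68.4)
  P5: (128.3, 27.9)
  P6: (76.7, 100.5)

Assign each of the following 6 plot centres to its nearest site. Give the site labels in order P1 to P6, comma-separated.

P1 → Iota (d²=1669.46)
P2 → Beta (d²=1404.65)
P3 → Kappa (d²=80.17)
P4 → Theta (d²=7062.25)
P5 → Iota (d²=1180.89)
P6 → Eta (d²=36.50)

Iota, Beta, Kappa, Theta, Iota, Eta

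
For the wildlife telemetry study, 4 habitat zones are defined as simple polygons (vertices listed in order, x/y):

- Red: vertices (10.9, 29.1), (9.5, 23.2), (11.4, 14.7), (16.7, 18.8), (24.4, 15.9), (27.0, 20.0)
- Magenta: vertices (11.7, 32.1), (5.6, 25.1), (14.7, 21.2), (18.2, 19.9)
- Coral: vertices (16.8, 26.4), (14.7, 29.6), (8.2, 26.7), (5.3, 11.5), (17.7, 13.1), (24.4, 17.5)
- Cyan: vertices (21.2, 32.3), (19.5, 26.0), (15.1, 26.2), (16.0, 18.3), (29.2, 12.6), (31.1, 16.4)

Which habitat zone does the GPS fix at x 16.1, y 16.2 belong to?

Coral

Cast a ray rightward from (16.1, 16.2). For each polygon, the edges (by vertex number in listed order) whose endpoints lie on opposite sides of y = 16.2, where each meets that height, and whether that is right or left of the point:
Red: 2–3 at x≈11.06 (left), 3–4 at x≈13.34 (left), 4–5 at x≈23.60 (right), 5–6 at x≈24.59 (right) → 2 crossings.
Magenta: no edge straddles that height → 0 crossings.
Coral: 3–4 at x≈6.20 (left), 5–6 at x≈22.42 (right) → 1 crossing.
Cyan: 4–5 at x≈20.86 (right), 5–6 at x≈31.00 (right) → 2 crossings.
Only Coral has an odd count, so the point is inside Coral.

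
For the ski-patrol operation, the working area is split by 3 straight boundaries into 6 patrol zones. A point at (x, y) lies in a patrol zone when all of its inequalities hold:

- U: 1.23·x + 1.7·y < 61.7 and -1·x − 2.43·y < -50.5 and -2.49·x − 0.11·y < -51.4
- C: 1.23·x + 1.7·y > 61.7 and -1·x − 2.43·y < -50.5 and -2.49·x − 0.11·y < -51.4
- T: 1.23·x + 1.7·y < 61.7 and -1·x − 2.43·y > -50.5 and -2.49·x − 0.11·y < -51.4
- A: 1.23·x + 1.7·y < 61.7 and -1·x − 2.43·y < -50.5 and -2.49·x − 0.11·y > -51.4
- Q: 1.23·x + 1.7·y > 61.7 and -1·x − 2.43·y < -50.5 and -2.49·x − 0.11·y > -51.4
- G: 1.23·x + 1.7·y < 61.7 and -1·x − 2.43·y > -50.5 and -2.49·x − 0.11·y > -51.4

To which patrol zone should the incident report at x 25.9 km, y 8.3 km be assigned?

1.23·25.9 + 1.7·8.3 = 45.967, which is < 61.7
-1·25.9 − 2.43·8.3 = -46.069, which is > -50.5
-2.49·25.9 − 0.11·8.3 = -65.404, which is < -51.4
This sign pattern matches T.

T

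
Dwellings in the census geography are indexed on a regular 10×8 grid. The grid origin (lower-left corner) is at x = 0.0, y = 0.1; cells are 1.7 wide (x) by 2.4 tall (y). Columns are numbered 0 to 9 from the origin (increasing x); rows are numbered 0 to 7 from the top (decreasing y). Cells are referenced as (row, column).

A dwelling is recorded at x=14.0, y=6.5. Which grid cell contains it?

Column index: ⌊(14.0 − 0.0) / 1.7⌋ = ⌊8.235⌋ = 8
Row offset from origin: ⌊(6.5 − 0.1) / 2.4⌋ = ⌊2.667⌋ = 2 → row 5 (counted from top)

(5, 8)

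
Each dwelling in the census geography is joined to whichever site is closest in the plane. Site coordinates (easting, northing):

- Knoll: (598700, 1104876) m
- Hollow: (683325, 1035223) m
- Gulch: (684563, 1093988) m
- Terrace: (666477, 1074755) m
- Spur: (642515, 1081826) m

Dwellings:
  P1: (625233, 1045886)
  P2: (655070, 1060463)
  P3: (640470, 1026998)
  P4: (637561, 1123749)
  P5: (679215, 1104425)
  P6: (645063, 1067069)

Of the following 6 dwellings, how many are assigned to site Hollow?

1

P1 → Spur
P2 → Terrace
P3 → Hollow
P4 → Spur
P5 → Gulch
P6 → Spur
1 of the 6 goes to Hollow.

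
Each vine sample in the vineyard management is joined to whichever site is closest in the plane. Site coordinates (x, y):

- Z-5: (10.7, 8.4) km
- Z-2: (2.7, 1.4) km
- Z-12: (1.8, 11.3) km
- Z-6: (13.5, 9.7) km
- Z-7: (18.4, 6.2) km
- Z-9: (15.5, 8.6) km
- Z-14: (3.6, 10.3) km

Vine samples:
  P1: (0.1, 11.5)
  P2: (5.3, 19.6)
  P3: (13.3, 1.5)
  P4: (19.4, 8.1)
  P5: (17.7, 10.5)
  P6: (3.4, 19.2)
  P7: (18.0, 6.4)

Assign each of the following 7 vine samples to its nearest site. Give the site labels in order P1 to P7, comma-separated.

P1 → Z-12 (d²=2.93)
P2 → Z-12 (d²=81.14)
P3 → Z-7 (d²=48.10)
P4 → Z-7 (d²=4.61)
P5 → Z-9 (d²=8.45)
P6 → Z-12 (d²=64.97)
P7 → Z-7 (d²=0.20)

Z-12, Z-12, Z-7, Z-7, Z-9, Z-12, Z-7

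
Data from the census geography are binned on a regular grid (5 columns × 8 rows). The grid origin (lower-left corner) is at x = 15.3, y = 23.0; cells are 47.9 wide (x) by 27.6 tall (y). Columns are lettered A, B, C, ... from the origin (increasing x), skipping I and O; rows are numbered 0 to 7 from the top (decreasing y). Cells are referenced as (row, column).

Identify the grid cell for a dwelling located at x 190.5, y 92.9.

(5, D)

Column index: ⌊(190.5 − 15.3) / 47.9⌋ = ⌊3.658⌋ = 3 → column D
Row offset from origin: ⌊(92.9 − 23.0) / 27.6⌋ = ⌊2.533⌋ = 2 → row 5 (counted from top)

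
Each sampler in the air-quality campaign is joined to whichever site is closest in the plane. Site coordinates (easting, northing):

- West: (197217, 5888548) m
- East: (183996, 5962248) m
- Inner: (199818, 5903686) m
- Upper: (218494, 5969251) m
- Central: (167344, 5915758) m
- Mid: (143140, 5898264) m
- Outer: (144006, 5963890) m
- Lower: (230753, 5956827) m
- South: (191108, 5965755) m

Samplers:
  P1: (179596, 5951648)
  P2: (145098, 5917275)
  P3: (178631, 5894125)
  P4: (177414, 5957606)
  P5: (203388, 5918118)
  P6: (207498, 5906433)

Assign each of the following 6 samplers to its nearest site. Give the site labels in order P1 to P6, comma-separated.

P1 → East (d²=131720000.00)
P2 → Mid (d²=365251885.00)
P3 → West (d²=376542325.00)
P4 → East (d²=64870888.00)
P5 → Inner (d²=221027524.00)
P6 → Inner (d²=66528409.00)

East, Mid, West, East, Inner, Inner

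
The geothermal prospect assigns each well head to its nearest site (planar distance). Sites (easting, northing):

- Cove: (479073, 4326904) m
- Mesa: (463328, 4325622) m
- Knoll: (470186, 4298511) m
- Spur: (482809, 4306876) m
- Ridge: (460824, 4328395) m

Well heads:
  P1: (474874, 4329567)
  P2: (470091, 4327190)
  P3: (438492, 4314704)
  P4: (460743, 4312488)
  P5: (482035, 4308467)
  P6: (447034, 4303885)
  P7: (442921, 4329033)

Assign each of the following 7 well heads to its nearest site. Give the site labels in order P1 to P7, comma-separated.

P1 → Cove (d²=24723170.00)
P2 → Mesa (d²=48196793.00)
P3 → Ridge (d²=686161705.00)
P4 → Mesa (d²=179184181.00)
P5 → Spur (d²=3130357.00)
P6 → Knoll (d²=564894980.00)
P7 → Ridge (d²=320924453.00)

Cove, Mesa, Ridge, Mesa, Spur, Knoll, Ridge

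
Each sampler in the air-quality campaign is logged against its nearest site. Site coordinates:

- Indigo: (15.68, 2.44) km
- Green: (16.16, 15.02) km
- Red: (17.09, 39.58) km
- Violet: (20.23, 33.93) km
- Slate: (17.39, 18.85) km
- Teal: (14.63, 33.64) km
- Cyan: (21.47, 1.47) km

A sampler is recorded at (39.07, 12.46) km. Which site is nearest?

Squared distances to each site:
Indigo: 647.493; Green: 531.422; Red: 1218.615; Violet: 815.906; Slate: 510.855; Teal: 1045.906; Cyan: 430.540.
Minimum at Cyan.

Cyan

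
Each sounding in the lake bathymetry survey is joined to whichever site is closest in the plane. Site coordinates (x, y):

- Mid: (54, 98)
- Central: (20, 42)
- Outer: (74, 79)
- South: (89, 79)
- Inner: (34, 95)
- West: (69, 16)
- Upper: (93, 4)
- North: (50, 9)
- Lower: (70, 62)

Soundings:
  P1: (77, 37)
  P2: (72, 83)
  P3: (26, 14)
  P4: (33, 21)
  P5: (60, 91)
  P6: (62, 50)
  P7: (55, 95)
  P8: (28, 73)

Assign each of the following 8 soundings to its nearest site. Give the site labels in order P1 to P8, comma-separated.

P1 → West (d²=505.00)
P2 → Outer (d²=20.00)
P3 → North (d²=601.00)
P4 → North (d²=433.00)
P5 → Mid (d²=85.00)
P6 → Lower (d²=208.00)
P7 → Mid (d²=10.00)
P8 → Inner (d²=520.00)

West, Outer, North, North, Mid, Lower, Mid, Inner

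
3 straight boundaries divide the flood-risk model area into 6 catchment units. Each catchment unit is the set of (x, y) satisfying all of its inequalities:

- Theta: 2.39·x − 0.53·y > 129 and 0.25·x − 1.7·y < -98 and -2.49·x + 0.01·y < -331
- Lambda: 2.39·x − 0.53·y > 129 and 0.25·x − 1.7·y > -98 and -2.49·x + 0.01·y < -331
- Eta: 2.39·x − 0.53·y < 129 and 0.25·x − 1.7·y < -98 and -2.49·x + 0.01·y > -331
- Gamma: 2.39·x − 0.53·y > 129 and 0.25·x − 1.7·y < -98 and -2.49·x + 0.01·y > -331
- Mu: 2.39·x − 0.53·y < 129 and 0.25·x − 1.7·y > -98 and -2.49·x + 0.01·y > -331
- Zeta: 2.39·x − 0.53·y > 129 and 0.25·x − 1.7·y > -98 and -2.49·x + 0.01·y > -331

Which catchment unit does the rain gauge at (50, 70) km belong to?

Eta

2.39·50 − 0.53·70 = 82.400, which is < 129
0.25·50 − 1.7·70 = -106.500, which is < -98
-2.49·50 + 0.01·70 = -123.800, which is > -331
This sign pattern matches Eta.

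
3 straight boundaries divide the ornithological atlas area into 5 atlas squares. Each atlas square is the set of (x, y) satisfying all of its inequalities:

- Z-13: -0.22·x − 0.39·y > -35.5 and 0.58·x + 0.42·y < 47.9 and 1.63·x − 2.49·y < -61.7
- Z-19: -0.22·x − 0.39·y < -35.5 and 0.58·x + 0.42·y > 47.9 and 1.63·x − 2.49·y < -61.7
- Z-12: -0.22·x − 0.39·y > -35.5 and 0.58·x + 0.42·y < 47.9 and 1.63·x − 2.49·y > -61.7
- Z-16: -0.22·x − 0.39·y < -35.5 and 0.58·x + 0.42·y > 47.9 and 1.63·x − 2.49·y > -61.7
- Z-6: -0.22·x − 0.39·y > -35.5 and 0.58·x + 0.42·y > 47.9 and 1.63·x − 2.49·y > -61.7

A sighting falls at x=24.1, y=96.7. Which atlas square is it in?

Z-19

-0.22·24.1 − 0.39·96.7 = -43.015, which is < -35.5
0.58·24.1 + 0.42·96.7 = 54.592, which is > 47.9
1.63·24.1 − 2.49·96.7 = -201.500, which is < -61.7
This sign pattern matches Z-19.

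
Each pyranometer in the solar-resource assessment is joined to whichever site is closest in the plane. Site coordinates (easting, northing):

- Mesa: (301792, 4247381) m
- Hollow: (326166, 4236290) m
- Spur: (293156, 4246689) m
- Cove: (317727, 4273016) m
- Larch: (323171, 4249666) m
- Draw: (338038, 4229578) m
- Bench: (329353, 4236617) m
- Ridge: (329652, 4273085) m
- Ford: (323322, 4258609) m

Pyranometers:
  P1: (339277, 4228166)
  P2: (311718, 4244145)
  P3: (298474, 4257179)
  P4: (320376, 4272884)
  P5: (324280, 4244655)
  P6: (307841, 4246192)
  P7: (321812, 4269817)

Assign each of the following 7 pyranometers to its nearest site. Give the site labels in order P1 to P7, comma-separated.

P1 → Draw (d²=3528865.00)
P2 → Mesa (d²=108997172.00)
P3 → Mesa (d²=107009928.00)
P4 → Cove (d²=7034625.00)
P5 → Larch (d²=26340002.00)
P6 → Mesa (d²=38004122.00)
P7 → Cove (d²=26920826.00)

Draw, Mesa, Mesa, Cove, Larch, Mesa, Cove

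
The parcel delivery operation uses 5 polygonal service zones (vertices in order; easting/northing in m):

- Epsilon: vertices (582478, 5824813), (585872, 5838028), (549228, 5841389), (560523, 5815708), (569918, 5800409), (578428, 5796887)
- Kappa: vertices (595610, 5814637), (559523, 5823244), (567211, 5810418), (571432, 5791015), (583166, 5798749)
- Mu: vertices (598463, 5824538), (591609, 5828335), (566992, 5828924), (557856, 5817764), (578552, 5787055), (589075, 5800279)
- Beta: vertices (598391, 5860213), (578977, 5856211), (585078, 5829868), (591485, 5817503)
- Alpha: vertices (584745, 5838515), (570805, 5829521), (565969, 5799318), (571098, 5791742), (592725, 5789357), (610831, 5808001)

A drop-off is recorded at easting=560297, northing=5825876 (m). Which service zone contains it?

Cast a ray rightward from (560297, 5825876). For each polygon, the edges (by vertex number in listed order) whose endpoints lie on opposite sides of northing = 5825876, where each meets that height, and whether that is right or left of the point:
Epsilon: 1–2 at easting≈582751.0 (right), 3–4 at easting≈556050.9 (left) → 1 crossing.
Kappa: no edge straddles that height → 0 crossings.
Mu: 1–2 at easting≈596047.8 (right), 3–4 at easting≈564496.8 (right) → 2 crossings.
Beta: 3–4 at easting≈587146.5 (right), 4–1 at easting≈592838.9 (right) → 2 crossings.
Alpha: 2–3 at easting≈570221.4 (right), 6–1 at easting≈595549.9 (right) → 2 crossings.
Only Epsilon has an odd count, so the point is inside Epsilon.

Epsilon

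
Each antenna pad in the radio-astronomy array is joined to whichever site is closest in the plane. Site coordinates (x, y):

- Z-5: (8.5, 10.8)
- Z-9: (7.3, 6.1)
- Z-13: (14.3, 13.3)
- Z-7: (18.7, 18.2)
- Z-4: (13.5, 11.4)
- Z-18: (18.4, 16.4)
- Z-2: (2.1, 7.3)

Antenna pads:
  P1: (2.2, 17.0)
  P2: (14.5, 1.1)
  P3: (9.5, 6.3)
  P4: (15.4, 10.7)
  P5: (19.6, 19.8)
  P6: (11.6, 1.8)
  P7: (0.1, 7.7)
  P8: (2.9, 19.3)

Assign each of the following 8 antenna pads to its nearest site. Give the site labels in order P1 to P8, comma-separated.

P1 → Z-5 (d²=78.13)
P2 → Z-9 (d²=76.84)
P3 → Z-9 (d²=4.88)
P4 → Z-4 (d²=4.10)
P5 → Z-7 (d²=3.37)
P6 → Z-9 (d²=36.98)
P7 → Z-2 (d²=4.16)
P8 → Z-5 (d²=103.61)

Z-5, Z-9, Z-9, Z-4, Z-7, Z-9, Z-2, Z-5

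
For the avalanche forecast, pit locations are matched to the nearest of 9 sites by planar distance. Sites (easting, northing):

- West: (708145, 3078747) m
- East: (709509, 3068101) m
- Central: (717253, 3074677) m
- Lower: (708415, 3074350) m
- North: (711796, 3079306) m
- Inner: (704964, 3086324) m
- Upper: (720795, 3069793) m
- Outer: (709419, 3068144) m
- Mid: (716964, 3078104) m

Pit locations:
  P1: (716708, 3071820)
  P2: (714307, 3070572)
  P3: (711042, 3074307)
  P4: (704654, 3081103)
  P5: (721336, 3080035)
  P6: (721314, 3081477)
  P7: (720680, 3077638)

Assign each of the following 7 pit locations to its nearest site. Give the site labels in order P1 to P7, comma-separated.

P1 → Central (d²=8459474.00)
P2 → Central (d²=25529941.00)
P3 → Lower (d²=6902978.00)
P4 → West (d²=17737817.00)
P5 → Mid (d²=22843145.00)
P6 → Mid (d²=30299629.00)
P7 → Mid (d²=14025812.00)

Central, Central, Lower, West, Mid, Mid, Mid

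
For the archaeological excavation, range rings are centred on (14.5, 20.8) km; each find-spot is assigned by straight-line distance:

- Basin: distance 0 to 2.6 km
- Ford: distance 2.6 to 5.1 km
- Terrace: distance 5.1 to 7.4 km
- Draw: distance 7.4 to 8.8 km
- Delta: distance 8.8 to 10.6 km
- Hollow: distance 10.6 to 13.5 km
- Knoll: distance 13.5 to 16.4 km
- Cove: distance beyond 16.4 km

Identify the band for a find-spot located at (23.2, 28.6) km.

Distance = √((23.2−14.5)² + (28.6−20.8)²) = √(75.690 + 60.840) = 11.685 km.
10.6 ≤ 11.685 < 13.5 → Hollow.

Hollow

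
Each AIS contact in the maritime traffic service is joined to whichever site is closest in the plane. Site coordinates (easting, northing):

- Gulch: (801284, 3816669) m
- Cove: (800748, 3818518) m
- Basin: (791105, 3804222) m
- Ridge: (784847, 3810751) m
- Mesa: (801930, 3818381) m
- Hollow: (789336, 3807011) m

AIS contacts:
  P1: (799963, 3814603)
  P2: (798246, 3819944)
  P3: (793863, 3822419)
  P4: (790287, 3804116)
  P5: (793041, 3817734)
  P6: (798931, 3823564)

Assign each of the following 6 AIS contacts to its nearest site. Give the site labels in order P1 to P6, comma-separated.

P1 → Gulch (d²=6013397.00)
P2 → Cove (d²=8293480.00)
P3 → Cove (d²=62621026.00)
P4 → Basin (d²=680360.00)
P5 → Cove (d²=60012505.00)
P6 → Cove (d²=28763605.00)

Gulch, Cove, Cove, Basin, Cove, Cove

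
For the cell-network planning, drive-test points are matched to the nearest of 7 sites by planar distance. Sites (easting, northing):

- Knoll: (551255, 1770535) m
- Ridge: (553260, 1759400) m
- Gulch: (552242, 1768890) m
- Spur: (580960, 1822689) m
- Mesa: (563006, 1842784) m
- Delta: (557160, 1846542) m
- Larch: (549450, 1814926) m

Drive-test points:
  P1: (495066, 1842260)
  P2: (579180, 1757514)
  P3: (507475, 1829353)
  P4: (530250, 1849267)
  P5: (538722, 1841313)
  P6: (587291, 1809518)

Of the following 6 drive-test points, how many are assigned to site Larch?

2

P1 → Larch
P2 → Ridge
P3 → Larch
P4 → Delta
P5 → Delta
P6 → Spur
2 of the 6 go to Larch.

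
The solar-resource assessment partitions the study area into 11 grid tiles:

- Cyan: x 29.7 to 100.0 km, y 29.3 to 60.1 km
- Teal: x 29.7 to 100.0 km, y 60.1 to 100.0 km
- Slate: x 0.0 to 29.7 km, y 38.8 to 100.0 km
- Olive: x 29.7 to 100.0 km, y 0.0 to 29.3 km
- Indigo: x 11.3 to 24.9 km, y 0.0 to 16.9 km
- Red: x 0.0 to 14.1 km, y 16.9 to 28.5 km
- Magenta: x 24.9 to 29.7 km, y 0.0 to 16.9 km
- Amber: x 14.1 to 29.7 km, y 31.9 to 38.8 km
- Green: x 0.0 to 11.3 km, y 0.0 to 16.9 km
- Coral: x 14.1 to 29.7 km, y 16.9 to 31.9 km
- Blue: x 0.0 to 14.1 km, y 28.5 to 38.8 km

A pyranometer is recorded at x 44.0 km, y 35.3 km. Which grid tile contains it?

The point has x = 44.0 and y = 35.3.
Only Cyan satisfies 29.7 ≤ x ≤ 100.0 and 29.3 ≤ y ≤ 60.1.

Cyan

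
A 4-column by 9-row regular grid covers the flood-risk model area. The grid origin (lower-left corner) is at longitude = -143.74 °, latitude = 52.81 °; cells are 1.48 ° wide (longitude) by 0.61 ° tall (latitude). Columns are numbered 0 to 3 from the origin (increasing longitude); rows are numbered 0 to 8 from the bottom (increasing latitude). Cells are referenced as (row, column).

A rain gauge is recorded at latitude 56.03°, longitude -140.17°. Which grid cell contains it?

Column index: ⌊(-140.17 − -143.74) / 1.48⌋ = ⌊2.412⌋ = 2
Row offset from origin: ⌊(56.03 − 52.81) / 0.61⌋ = ⌊5.279⌋ = 5 → row 5

(5, 2)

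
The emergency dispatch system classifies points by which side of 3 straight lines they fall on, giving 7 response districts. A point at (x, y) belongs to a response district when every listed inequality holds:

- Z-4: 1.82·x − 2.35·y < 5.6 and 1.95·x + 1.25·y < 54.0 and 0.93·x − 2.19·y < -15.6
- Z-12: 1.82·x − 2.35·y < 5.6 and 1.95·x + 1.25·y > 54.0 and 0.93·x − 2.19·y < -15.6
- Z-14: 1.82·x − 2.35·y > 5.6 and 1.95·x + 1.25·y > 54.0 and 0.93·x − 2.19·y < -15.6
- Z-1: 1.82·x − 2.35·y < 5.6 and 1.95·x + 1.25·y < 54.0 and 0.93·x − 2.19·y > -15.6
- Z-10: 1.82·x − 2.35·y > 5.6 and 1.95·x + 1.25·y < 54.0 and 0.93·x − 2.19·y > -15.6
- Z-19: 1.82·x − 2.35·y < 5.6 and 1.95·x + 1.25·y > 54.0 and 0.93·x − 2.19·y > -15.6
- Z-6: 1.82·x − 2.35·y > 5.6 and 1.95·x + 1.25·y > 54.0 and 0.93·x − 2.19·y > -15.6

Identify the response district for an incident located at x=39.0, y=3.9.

Z-6

1.82·39.0 − 2.35·3.9 = 61.815, which is > 5.6
1.95·39.0 + 1.25·3.9 = 80.925, which is > 54.0
0.93·39.0 − 2.19·3.9 = 27.729, which is > -15.6
This sign pattern matches Z-6.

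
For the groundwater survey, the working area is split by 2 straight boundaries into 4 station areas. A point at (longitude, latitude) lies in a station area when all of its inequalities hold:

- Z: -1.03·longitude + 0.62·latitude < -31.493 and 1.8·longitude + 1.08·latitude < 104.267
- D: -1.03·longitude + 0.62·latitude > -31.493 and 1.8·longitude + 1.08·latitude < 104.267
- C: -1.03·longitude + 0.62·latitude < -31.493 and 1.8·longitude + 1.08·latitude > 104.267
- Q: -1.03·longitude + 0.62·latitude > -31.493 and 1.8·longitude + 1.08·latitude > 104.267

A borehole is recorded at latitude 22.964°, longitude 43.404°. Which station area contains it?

-1.03·43.404 + 0.62·22.964 = -30.468, which is > -31.493
1.8·43.404 + 1.08·22.964 = 102.928, which is < 104.267
This sign pattern matches D.

D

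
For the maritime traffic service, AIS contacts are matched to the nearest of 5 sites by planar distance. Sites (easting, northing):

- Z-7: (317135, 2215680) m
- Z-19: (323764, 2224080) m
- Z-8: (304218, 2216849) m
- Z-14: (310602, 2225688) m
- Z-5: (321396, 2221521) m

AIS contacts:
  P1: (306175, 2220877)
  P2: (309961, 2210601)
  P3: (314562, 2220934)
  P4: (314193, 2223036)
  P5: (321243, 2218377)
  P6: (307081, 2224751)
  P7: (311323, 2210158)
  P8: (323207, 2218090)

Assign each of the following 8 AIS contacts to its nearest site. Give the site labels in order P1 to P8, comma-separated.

Z-8, Z-8, Z-7, Z-14, Z-5, Z-14, Z-7, Z-5

P1 → Z-8 (d²=20054633.00)
P2 → Z-8 (d²=72019553.00)
P3 → Z-7 (d²=34224845.00)
P4 → Z-14 (d²=19928385.00)
P5 → Z-5 (d²=9908145.00)
P6 → Z-14 (d²=13275410.00)
P7 → Z-7 (d²=64271828.00)
P8 → Z-5 (d²=15051482.00)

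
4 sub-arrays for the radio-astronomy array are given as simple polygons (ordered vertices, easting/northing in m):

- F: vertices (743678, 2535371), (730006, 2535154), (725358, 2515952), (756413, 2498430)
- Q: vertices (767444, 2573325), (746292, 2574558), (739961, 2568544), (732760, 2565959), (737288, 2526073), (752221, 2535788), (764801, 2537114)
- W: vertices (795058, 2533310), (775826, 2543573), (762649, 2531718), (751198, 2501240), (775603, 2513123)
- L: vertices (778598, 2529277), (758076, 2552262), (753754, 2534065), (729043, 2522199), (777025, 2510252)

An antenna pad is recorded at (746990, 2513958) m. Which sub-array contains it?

Cast a ray rightward from (746990, 2513958). For each polygon, the edges (by vertex number in listed order) whose endpoints lie on opposite sides of northing = 2513958, where each meets that height, and whether that is right or left of the point:
F: 3–4 at easting≈728892.1 (left), 4–1 at easting≈751059.9 (right) → 1 crossing.
Q: no edge straddles that height → 0 crossings.
W: 3–4 at easting≈755976.3 (right), 5–1 at easting≈776407.7 (right) → 2 crossings.
L: 4–5 at easting≈762140.8 (right), 5–1 at easting≈777331.4 (right) → 2 crossings.
Only F has an odd count, so the point is inside F.

F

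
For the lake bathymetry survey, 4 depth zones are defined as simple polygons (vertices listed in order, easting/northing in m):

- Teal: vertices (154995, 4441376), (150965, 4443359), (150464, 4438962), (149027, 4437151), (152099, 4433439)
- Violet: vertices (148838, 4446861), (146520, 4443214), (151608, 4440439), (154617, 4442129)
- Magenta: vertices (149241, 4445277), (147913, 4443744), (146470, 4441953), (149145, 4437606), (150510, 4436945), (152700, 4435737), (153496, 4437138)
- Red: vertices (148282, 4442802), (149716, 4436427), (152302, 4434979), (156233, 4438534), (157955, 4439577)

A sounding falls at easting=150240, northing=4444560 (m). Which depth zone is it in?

Violet

Cast a ray rightward from (150240, 4444560). For each polygon, the edges (by vertex number in listed order) whose endpoints lie on opposite sides of northing = 4444560, where each meets that height, and whether that is right or left of the point:
Teal: no edge straddles that height → 0 crossings.
Violet: 1–2 at easting≈147375.5 (left), 4–1 at easting≈151648.1 (right) → 1 crossing.
Magenta: 1–2 at easting≈148619.9 (left), 7–1 at easting≈149615.8 (left) → 0 crossings.
Red: no edge straddles that height → 0 crossings.
Only Violet has an odd count, so the point is inside Violet.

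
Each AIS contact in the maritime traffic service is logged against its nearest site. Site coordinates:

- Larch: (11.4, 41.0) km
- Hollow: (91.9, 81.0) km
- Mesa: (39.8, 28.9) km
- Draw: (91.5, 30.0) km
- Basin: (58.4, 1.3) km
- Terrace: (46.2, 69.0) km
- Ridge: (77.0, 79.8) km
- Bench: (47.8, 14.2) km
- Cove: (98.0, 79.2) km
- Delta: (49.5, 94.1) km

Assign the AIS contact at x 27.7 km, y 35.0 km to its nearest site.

Mesa

Squared distances to each site:
Larch: 301.690; Hollow: 6237.640; Mesa: 183.620; Draw: 4095.440; Basin: 2078.180; Terrace: 1498.250; Ridge: 4437.530; Bench: 836.650; Cove: 6895.730; Delta: 3968.050.
Minimum at Mesa.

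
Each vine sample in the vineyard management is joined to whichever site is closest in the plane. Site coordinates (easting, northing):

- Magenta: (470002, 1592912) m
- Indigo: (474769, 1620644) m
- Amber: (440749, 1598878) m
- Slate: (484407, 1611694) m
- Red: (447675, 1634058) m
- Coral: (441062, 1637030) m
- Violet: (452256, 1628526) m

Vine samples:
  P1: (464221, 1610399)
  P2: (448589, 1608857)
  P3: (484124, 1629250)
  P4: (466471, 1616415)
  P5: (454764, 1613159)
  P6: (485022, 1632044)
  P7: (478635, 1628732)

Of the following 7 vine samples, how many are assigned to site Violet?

P1 → Indigo
P2 → Amber
P3 → Indigo
P4 → Indigo
P5 → Violet
P6 → Indigo
P7 → Indigo
1 of the 7 goes to Violet.

1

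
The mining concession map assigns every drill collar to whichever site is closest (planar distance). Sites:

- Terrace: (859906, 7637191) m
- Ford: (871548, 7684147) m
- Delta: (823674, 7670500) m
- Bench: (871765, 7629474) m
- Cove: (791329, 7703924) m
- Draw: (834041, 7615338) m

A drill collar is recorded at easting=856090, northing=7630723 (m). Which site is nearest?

Terrace

Squared distances to each site:
Terrace: 56396880.000; Ford: 3093073540.000; Delta: 2633006785.000; Bench: 247265626.000; Cove: 9552373522.000; Draw: 722856626.000.
Minimum at Terrace.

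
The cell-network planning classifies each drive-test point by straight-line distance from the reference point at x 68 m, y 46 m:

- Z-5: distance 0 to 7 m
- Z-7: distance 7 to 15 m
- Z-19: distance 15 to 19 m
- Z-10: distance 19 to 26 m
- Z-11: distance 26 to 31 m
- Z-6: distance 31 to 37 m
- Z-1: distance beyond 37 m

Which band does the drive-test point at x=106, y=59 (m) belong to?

Distance = √((106−68)² + (59−46)²) = √(1444.000 + 169.000) = 40.162 m.
37 ≤ 40.162 < ∞ → Z-1.

Z-1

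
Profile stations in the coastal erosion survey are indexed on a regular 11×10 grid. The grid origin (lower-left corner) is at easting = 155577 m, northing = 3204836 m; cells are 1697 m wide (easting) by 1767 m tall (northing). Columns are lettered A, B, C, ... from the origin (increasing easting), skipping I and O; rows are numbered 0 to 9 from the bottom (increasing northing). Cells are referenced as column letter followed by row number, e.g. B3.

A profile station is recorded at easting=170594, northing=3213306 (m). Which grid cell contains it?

Column index: ⌊(170594 − 155577) / 1697⌋ = ⌊8.849⌋ = 8 → column J
Row offset from origin: ⌊(3213306 − 3204836) / 1767⌋ = ⌊4.793⌋ = 4 → row 4

J4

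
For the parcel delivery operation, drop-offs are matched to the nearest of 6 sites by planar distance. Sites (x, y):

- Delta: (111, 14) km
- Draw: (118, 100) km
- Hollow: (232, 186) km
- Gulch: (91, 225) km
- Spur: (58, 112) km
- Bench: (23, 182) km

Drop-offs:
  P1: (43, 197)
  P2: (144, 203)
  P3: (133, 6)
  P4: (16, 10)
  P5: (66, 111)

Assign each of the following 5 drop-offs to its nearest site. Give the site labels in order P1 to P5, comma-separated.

P1 → Bench (d²=625.00)
P2 → Gulch (d²=3293.00)
P3 → Delta (d²=548.00)
P4 → Delta (d²=9041.00)
P5 → Spur (d²=65.00)

Bench, Gulch, Delta, Delta, Spur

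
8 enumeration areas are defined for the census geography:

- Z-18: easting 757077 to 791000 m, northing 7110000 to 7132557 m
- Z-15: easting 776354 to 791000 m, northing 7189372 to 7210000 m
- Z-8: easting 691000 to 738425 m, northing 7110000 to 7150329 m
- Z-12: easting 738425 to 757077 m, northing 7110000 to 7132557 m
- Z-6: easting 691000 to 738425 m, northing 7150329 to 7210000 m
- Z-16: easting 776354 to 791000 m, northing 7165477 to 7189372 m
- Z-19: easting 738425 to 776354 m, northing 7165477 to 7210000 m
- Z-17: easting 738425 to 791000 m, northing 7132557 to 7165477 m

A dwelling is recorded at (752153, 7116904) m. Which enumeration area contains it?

Z-12

The point has easting = 752153 and northing = 7116904.
Only Z-12 satisfies 738425 ≤ easting ≤ 757077 and 7110000 ≤ northing ≤ 7132557.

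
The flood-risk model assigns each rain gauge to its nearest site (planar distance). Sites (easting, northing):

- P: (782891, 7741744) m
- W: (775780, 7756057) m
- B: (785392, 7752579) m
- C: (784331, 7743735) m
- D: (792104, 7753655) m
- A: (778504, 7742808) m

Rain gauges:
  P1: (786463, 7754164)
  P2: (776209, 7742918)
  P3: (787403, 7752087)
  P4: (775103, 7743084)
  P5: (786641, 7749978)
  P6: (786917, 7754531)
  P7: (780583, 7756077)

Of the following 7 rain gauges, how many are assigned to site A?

P1 → B
P2 → A
P3 → B
P4 → A
P5 → B
P6 → B
P7 → W
2 of the 7 go to A.

2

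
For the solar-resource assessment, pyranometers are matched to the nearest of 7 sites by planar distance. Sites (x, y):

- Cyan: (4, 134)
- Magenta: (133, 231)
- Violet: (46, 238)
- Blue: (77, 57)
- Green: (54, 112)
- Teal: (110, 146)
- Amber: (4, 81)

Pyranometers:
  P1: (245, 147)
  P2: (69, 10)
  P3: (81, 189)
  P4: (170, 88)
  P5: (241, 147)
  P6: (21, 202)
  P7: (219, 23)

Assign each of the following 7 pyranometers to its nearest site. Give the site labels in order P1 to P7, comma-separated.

Teal, Blue, Teal, Teal, Teal, Violet, Blue

P1 → Teal (d²=18226.00)
P2 → Blue (d²=2273.00)
P3 → Teal (d²=2690.00)
P4 → Teal (d²=6964.00)
P5 → Teal (d²=17162.00)
P6 → Violet (d²=1921.00)
P7 → Blue (d²=21320.00)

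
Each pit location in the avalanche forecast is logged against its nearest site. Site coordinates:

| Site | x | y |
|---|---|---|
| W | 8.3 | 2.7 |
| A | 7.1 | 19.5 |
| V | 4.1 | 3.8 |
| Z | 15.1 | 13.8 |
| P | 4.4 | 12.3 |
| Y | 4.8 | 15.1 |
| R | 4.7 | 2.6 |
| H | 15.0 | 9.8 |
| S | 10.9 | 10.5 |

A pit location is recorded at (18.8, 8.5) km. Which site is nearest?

H

Squared distances to each site:
W: 143.890; A: 257.890; V: 238.180; Z: 41.780; P: 221.800; Y: 239.560; R: 233.620; H: 16.130; S: 66.410.
Minimum at H.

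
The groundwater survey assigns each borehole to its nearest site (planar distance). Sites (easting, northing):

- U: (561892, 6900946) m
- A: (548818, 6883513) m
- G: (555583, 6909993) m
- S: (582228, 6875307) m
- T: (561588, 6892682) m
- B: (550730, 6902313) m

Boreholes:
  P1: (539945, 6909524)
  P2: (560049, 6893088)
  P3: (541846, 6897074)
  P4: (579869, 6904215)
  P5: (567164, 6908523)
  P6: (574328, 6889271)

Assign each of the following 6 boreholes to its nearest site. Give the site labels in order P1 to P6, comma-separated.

P1 → B (d²=168314746.00)
P2 → T (d²=2533357.00)
P3 → B (d²=106372577.00)
P4 → U (d²=333858890.00)
P5 → U (d²=85204913.00)
P6 → T (d²=173942521.00)

B, T, B, U, U, T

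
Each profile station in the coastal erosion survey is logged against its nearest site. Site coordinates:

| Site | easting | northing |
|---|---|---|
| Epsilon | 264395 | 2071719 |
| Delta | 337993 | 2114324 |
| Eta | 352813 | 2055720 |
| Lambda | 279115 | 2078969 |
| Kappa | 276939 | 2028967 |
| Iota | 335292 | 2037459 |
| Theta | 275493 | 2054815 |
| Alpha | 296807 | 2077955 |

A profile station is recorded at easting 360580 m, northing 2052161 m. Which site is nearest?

Squared distances to each site:
Epsilon: 9634069589.000; Delta: 4374411138.000; Eta: 72992770.000; Lambda: 7355215089.000; Kappa: 7533778517.000; Iota: 855631748.000; Theta: 7246841285.000; Alpha: 4732325965.000.
Minimum at Eta.

Eta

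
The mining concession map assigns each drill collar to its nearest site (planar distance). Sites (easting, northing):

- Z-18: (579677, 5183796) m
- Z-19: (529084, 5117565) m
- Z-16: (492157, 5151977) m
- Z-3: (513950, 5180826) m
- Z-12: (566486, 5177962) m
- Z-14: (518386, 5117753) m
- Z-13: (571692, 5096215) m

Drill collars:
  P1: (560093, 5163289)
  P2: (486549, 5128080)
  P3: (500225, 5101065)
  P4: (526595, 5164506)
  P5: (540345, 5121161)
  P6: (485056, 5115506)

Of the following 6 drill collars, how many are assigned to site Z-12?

P1 → Z-12
P2 → Z-16
P3 → Z-14
P4 → Z-3
P5 → Z-19
P6 → Z-14
1 of the 6 goes to Z-12.

1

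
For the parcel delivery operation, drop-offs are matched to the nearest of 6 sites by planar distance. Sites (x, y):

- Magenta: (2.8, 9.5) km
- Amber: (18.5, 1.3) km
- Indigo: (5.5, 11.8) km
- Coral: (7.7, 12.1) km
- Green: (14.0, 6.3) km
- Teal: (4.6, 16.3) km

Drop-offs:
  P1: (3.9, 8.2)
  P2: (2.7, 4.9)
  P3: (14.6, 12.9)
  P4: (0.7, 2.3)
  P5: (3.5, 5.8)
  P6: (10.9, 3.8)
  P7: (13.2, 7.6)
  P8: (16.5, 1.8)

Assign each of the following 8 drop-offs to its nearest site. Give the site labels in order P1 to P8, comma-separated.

P1 → Magenta (d²=2.90)
P2 → Magenta (d²=21.17)
P3 → Green (d²=43.92)
P4 → Magenta (d²=56.25)
P5 → Magenta (d²=14.18)
P6 → Green (d²=15.86)
P7 → Green (d²=2.33)
P8 → Amber (d²=4.25)

Magenta, Magenta, Green, Magenta, Magenta, Green, Green, Amber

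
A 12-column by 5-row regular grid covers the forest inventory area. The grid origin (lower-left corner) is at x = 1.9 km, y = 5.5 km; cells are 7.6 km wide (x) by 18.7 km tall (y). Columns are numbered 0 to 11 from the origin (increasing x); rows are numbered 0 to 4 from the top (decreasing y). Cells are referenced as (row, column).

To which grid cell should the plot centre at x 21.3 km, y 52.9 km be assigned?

Column index: ⌊(21.3 − 1.9) / 7.6⌋ = ⌊2.553⌋ = 2
Row offset from origin: ⌊(52.9 − 5.5) / 18.7⌋ = ⌊2.535⌋ = 2 → row 2 (counted from top)

(2, 2)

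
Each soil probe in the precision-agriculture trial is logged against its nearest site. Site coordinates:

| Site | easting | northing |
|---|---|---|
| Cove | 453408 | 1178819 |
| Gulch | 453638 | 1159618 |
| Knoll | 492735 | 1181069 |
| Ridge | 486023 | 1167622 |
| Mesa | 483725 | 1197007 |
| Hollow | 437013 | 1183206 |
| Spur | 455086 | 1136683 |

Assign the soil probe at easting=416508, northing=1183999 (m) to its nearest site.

Hollow

Squared distances to each site:
Cove: 1388442400.000; Gulch: 1973070061.000; Knoll: 5819140429.000; Ridge: 5100541354.000; Mesa: 4687333153.000; Hollow: 421083874.000; Spur: 3727065940.000.
Minimum at Hollow.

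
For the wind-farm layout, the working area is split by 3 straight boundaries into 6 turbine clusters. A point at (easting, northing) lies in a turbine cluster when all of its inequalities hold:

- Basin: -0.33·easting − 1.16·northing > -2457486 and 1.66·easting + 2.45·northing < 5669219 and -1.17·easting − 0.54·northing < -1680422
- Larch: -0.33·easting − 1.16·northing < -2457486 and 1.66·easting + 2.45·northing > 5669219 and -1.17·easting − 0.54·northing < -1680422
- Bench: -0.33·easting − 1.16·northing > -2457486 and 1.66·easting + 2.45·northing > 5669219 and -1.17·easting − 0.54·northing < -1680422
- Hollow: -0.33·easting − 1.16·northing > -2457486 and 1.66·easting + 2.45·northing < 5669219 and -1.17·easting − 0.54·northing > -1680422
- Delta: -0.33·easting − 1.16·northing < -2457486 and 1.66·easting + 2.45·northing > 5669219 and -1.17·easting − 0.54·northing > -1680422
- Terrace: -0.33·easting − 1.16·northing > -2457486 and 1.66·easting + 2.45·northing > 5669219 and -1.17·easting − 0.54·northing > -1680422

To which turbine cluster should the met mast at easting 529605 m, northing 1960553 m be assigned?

-0.33·529605 − 1.16·1960553 = -2449011.130, which is > -2457486
1.66·529605 + 2.45·1960553 = 5682499.150, which is > 5669219
-1.17·529605 − 0.54·1960553 = -1678336.470, which is > -1680422
This sign pattern matches Terrace.

Terrace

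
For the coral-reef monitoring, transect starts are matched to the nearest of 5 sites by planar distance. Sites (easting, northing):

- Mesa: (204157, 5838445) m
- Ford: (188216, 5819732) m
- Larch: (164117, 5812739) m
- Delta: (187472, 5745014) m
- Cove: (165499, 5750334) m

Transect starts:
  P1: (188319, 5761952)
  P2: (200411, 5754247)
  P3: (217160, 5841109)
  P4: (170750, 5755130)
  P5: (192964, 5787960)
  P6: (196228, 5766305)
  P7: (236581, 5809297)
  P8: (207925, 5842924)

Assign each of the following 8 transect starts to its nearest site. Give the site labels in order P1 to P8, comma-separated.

Delta, Delta, Mesa, Cove, Ford, Delta, Mesa, Mesa

P1 → Delta (d²=287613253.00)
P2 → Delta (d²=252666010.00)
P3 → Mesa (d²=176174905.00)
P4 → Cove (d²=50574617.00)
P5 → Ford (d²=1032003488.00)
P6 → Delta (d²=529974217.00)
P7 → Mesa (d²=1900921680.00)
P8 → Mesa (d²=34259265.00)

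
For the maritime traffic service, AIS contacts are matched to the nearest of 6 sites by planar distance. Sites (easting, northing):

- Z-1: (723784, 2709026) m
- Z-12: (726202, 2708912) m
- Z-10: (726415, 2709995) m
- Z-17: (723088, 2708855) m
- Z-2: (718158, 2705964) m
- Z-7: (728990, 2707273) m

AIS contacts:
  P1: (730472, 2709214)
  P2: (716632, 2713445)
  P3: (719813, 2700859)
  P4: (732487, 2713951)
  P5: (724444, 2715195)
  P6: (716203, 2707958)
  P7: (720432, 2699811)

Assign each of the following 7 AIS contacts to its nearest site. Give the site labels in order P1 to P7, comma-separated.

Z-7, Z-2, Z-2, Z-10, Z-10, Z-2, Z-2

P1 → Z-7 (d²=5963805.00)
P2 → Z-2 (d²=58294037.00)
P3 → Z-2 (d²=28800050.00)
P4 → Z-10 (d²=52519120.00)
P5 → Z-10 (d²=30924841.00)
P6 → Z-2 (d²=7798061.00)
P7 → Z-2 (d²=43030485.00)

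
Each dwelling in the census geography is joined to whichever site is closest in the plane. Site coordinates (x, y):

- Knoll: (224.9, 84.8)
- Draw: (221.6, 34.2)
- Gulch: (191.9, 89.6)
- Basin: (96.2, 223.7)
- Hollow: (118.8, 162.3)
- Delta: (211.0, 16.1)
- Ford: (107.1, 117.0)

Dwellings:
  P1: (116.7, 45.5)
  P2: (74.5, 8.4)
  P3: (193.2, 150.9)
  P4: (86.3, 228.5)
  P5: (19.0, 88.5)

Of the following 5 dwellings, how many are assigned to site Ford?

3

P1 → Ford
P2 → Ford
P3 → Gulch
P4 → Basin
P5 → Ford
3 of the 5 go to Ford.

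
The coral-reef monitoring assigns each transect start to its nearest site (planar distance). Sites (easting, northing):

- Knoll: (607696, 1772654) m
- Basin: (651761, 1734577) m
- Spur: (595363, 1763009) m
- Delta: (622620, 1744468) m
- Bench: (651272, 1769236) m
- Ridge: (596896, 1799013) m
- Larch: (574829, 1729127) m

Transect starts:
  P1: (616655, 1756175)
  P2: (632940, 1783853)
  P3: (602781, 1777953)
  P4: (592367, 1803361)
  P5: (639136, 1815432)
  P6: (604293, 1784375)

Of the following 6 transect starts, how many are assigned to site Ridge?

P1 → Delta
P2 → Bench
P3 → Knoll
P4 → Ridge
P5 → Ridge
P6 → Knoll
2 of the 6 go to Ridge.

2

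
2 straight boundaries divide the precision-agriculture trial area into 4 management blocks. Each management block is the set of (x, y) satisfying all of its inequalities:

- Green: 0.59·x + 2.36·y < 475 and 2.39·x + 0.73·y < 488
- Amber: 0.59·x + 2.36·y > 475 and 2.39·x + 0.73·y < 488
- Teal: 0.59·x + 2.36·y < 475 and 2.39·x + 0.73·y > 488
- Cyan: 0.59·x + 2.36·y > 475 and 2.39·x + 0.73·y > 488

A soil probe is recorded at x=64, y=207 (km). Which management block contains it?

0.59·64 + 2.36·207 = 526.280, which is > 475
2.39·64 + 0.73·207 = 304.070, which is < 488
This sign pattern matches Amber.

Amber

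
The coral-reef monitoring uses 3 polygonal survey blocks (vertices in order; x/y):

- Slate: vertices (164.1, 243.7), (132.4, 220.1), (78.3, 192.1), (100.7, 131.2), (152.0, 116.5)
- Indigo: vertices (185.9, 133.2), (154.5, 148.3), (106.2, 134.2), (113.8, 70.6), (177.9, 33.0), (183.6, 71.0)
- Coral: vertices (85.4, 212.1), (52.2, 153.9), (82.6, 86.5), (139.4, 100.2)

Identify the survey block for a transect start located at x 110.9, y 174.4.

Cast a ray rightward from (110.9, 174.4). For each polygon, the edges (by vertex number in listed order) whose endpoints lie on opposite sides of y = 174.4, where each meets that height, and whether that is right or left of the point:
Slate: 3–4 at x≈84.81 (left), 5–1 at x≈157.51 (right) → 1 crossing.
Indigo: no edge straddles that height → 0 crossings.
Coral: 1–2 at x≈63.89 (left), 4–1 at x≈103.59 (left) → 0 crossings.
Only Slate has an odd count, so the point is inside Slate.

Slate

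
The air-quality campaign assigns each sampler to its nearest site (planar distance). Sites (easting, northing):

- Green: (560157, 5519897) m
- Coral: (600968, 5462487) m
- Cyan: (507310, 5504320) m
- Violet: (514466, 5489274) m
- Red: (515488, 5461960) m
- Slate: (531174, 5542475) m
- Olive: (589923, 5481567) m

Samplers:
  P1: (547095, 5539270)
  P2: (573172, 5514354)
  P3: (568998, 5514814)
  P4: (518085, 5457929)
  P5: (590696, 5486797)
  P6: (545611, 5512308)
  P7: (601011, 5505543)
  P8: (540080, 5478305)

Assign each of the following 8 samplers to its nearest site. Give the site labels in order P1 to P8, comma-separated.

Slate, Green, Green, Red, Olive, Green, Olive, Violet

P1 → Slate (d²=263750266.00)
P2 → Green (d²=200115074.00)
P3 → Green (d²=104000170.00)
P4 → Red (d²=22993370.00)
P5 → Olive (d²=27950429.00)
P6 → Green (d²=269179037.00)
P7 → Olive (d²=697792320.00)
P8 → Violet (d²=776395957.00)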